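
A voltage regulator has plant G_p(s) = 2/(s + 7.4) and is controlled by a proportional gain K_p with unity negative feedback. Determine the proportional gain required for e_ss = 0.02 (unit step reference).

K_p = 181

The loop is type 0, so e_ss(step) = 1/(1 + K_pos) with K_pos = K_p·G_p(0).
G_p(0) = 0.2703. Require 1/(1 + K_p·0.2703) = 0.02, so 1 + 0.2703·K_p = 50.
K_p = (50 − 1)/0.2703 = 181.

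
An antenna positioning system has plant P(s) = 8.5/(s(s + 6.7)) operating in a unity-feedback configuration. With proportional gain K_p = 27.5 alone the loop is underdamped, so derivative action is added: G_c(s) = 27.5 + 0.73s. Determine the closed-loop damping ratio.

ζ = 0.422

Forward path: (27.5 + 0.73s)·8.5/(s(s+6.7)). The closed-loop characteristic equation is s² + (6.7 + 8.5·0.73)s + 8.5·27.5 = 0.
That is s² + 12.91s + 233.8 = 0, so ω_n = 15.29 rad/s and ζ = 12.91/(2·15.29) = 0.422.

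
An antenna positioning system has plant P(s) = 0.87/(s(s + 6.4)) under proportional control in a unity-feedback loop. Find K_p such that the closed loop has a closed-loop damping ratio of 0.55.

Closed-loop characteristic equation: s² + 6.4s + K_p·0.87 = 0.
So ω_n = √(0.87K_p) and 2ζω_n = 6.4, giving ζ = 6.4/(2√(0.87K_p)).
Setting ζ = 0.55: √(0.87K_p) = 6.4/(2·0.55) = 5.818, so K_p = 33.85/0.87 = 38.9.

K_p = 38.9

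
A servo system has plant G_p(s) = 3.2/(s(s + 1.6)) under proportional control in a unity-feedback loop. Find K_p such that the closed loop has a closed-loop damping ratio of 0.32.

K_p = 1.95

Closed-loop characteristic equation: s² + 1.6s + K_p·3.2 = 0.
So ω_n = √(3.2K_p) and 2ζω_n = 1.6, giving ζ = 1.6/(2√(3.2K_p)).
Setting ζ = 0.32: √(3.2K_p) = 1.6/(2·0.32) = 2.5, so K_p = 6.25/3.2 = 1.95.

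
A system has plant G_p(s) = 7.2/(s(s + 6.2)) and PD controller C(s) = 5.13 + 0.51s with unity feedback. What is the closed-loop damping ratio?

Forward path: (5.13 + 0.51s)·7.2/(s(s+6.2)). The closed-loop characteristic equation is s² + (6.2 + 7.2·0.51)s + 7.2·5.13 = 0.
That is s² + 9.872s + 36.94 = 0, so ω_n = 6.077 rad/s and ζ = 9.872/(2·6.077) = 0.8122.

ζ = 0.812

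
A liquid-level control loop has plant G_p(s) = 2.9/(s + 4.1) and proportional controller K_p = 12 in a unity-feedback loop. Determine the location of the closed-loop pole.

s = -38.9

Closed-loop transfer function: T(s) = K_p·G_p(s)/(1 + K_p·G_p(s)) = 34.8/(s + 4.1 + 34.8) = 34.8/(s + 38.9).
The closed-loop pole is at s = −38.9.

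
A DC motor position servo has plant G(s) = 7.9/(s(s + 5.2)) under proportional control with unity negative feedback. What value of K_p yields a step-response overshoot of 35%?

K_p = 8.52

From %OS = 100·exp(−πζ/√(1−ζ²)) = 35%, ζ = −ln(0.35)/√(π²+ln²(0.35)) = 0.3169.
Characteristic equation s² + 5.2s + 7.9K_p = 0 gives ζ = 5.2/(2√(7.9K_p)).
Setting ζ = 0.3169: √(7.9K_p) = 5.2/(2·0.3169) = 8.203, so K_p = 67.3/7.9 = 8.52.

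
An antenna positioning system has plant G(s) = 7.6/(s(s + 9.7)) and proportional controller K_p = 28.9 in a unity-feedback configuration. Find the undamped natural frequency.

ω_n = 14.8 rad/s

With unity feedback the closed-loop characteristic equation is s² + 9.7s + 28.9·7.6 = s² + 9.7s + 219.6 = 0.
So ω_n² = 219.6 ⇒ ω_n = 14.82 rad/s, and ζ = 9.7/(2ω_n) = 0.327.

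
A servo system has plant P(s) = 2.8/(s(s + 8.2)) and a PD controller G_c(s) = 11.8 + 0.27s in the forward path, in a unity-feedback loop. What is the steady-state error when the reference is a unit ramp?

0.248

The loop has one pole at the origin (type 1). Velocity error constant K_v = lim_{s→0} s·G_c(s)P(s) = 11.8·2.8/8.2 = 4.029.
Steady-state error to a unit ramp: e_ss = 1/K_v = 0.248.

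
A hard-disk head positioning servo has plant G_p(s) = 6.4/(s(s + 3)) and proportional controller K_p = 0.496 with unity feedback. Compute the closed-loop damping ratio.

1 + K_p·G_p(s) = 0 gives s² + 3s + 3.174 = 0.
So ω_n² = 3.174 ⇒ ω_n = 1.782 rad/s, and ζ = 3/(2ω_n) = 0.842.

ζ = 0.842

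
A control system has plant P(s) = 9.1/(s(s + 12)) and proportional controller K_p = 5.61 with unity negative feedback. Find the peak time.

From 1 + K_pP(s) = 0: s² + 12s + 51.05 = 0 ⇒ ω_n = 7.145, ζ = 0.8397.
Damped frequency ω_d = ω_n√(1−ζ²) = 3.88 rad/s, so peak time T_p = π/ω_d = 0.81 s.

T_p = 0.81 s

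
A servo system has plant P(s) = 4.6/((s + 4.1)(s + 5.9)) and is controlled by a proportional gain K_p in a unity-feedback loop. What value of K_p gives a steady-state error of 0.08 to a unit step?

K_p = 60.5

Steady-state error for a unit step on this type-0 loop is 1/(1 + K_p·P(0)).
P(0) = 0.1902. Require 1/(1 + K_p·0.1902) = 0.08, so 1 + 0.1902·K_p = 12.5.
K_p = (12.5 − 1)/0.1902 = 60.5.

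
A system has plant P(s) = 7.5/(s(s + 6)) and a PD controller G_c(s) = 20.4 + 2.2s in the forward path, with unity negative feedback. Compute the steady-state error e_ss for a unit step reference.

0

The open loop G_c(s)P(s) has a pole at the origin (type 1), so the static position error constant is infinite and e_ss = 1/(1+∞) = 0.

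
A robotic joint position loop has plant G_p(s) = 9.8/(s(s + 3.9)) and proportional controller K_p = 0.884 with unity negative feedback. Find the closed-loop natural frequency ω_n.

ω_n = 2.94 rad/s

The closed-loop denominator is s(s+3.9) + 0.884·9.8 = s² + 3.9s + 8.663.
So ω_n² = 8.663 ⇒ ω_n = 2.943 rad/s, and ζ = 3.9/(2ω_n) = 0.663.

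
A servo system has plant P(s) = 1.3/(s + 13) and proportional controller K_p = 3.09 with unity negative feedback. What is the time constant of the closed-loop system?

τ = 0.0588 s

Closed-loop transfer function: T(s) = K_p·P(s)/(1 + K_p·P(s)) = 4.017/(s + 13 + 4.017) = 4.017/(s + 17.02).
Time constant τ = 1/17.02 = 0.0588 s.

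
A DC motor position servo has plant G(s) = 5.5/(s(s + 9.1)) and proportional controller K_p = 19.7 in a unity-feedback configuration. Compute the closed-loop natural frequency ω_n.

1 + K_p·G(s) = 0 gives s² + 9.1s + 108.3 = 0.
Matching s² + 2ζω_n s + ω_n²: ω_n = √108.3 = 10.41 rad/s and 2ζω_n = 9.1, so ζ = 9.1/(2·10.41) = 0.437.

ω_n = 10.4 rad/s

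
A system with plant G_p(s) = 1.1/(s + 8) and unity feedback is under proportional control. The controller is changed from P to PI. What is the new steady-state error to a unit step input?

The integrator makes K_pos = lim_{s→0} C(s)G(s) infinite, so e_ss = 1/(1+K_pos) = 0.

0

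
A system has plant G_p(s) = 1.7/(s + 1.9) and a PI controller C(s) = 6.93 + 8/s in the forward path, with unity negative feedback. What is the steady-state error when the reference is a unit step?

The open loop C(s)G_p(s) has a pole at the origin (type 1), so the static position error constant is infinite and e_ss = 1/(1+∞) = 0.

0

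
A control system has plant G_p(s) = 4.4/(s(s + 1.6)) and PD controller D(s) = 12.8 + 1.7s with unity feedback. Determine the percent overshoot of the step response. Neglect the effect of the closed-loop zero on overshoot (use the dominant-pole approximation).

Forward path: (12.8 + 1.7s)·4.4/(s(s+1.6)). The closed-loop characteristic equation is s² + (1.6 + 4.4·1.7)s + 4.4·12.8 = 0.
That is s² + 9.08s + 56.32 = 0, so ω_n = 7.505 rad/s and ζ = 9.08/(2·7.505) = 0.605.
%OS = 100·exp(−πζ/√(1−ζ²)) = 9.19%.

9.19%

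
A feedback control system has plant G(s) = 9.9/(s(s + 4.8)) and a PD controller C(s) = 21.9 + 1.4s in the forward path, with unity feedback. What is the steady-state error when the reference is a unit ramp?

The loop has one pole at the origin (type 1). Velocity error constant K_v = lim_{s→0} s·C(s)G(s) = 21.9·9.9/4.8 = 45.17.
Steady-state error to a unit ramp: e_ss = 1/K_v = 0.0221.

0.0221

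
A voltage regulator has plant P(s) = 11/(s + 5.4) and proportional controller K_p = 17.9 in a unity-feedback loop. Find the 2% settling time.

Closed-loop transfer function: T(s) = K_p·P(s)/(1 + K_p·P(s)) = 196.9/(s + 5.4 + 196.9) = 196.9/(s + 202.3).
Time constant τ = 1/202.3 = 0.004943 s, so the 2% settling time is about 4τ = 0.0198 s.

T_s ≈ 0.0198 s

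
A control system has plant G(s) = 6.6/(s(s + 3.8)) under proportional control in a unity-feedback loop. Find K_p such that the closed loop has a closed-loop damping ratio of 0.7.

K_p = 1.12

Closed-loop characteristic equation: s² + 3.8s + K_p·6.6 = 0.
So ω_n = √(6.6K_p) and 2ζω_n = 3.8, giving ζ = 3.8/(2√(6.6K_p)).
Setting ζ = 0.7: √(6.6K_p) = 3.8/(2·0.7) = 2.714, so K_p = 7.367/6.6 = 1.12.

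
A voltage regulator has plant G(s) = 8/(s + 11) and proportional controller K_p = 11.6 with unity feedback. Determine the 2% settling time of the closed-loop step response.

T_s ≈ 0.0385 s

Closed-loop transfer function: T(s) = K_p·G(s)/(1 + K_p·G(s)) = 92.8/(s + 11 + 92.8) = 92.8/(s + 103.8).
Time constant τ = 1/103.8 = 0.009634 s, so the 2% settling time is about 4τ = 0.0385 s.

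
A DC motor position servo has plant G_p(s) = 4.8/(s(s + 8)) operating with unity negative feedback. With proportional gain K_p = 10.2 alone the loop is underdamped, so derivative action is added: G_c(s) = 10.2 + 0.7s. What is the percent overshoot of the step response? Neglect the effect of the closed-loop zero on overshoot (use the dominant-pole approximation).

Forward path: (10.2 + 0.7s)·4.8/(s(s+8)). The closed-loop characteristic equation is s² + (8 + 4.8·0.7)s + 4.8·10.2 = 0.
That is s² + 11.36s + 48.96 = 0, so ω_n = 6.997 rad/s and ζ = 11.36/(2·6.997) = 0.8118.
%OS = 100·exp(−πζ/√(1−ζ²)) = 1.27%.

1.27%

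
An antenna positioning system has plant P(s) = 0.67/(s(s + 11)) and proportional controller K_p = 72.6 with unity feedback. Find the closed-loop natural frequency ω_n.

ω_n = 6.97 rad/s

1 + K_p·P(s) = 0 gives s² + 11s + 48.64 = 0.
Matching s² + 2ζω_n s + ω_n²: ω_n = √48.64 = 6.974 rad/s and 2ζω_n = 11, so ζ = 11/(2·6.974) = 0.789.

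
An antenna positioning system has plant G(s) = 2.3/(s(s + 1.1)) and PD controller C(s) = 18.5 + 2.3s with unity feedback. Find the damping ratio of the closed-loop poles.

ζ = 0.49

Forward path: (18.5 + 2.3s)·2.3/(s(s+1.1)). The closed-loop characteristic equation is s² + (1.1 + 2.3·2.3)s + 2.3·18.5 = 0.
That is s² + 6.39s + 42.55 = 0, so ω_n = 6.523 rad/s and ζ = 6.39/(2·6.523) = 0.4898.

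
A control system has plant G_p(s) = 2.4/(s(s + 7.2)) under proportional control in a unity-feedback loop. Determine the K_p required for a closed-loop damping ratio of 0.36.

K_p = 41.7

Closed-loop characteristic equation: s² + 7.2s + K_p·2.4 = 0.
So ω_n = √(2.4K_p) and 2ζω_n = 7.2, giving ζ = 7.2/(2√(2.4K_p)).
Setting ζ = 0.36: √(2.4K_p) = 7.2/(2·0.36) = 10, so K_p = 100/2.4 = 41.7.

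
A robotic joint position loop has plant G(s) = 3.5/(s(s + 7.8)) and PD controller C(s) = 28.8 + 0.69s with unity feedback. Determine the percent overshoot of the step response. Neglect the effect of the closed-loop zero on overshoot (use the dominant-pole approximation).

15.6%

Forward path: (28.8 + 0.69s)·3.5/(s(s+7.8)). The closed-loop characteristic equation is s² + (7.8 + 3.5·0.69)s + 3.5·28.8 = 0.
That is s² + 10.21s + 100.8 = 0, so ω_n = 10.04 rad/s and ζ = 10.21/(2·10.04) = 0.5087.
%OS = 100·exp(−πζ/√(1−ζ²)) = 15.6%.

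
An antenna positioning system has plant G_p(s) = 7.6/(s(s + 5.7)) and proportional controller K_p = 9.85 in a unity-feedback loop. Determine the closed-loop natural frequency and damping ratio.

ω_n = 8.65 rad/s, ζ = 0.329

The closed-loop denominator is s(s+5.7) + 9.85·7.6 = s² + 5.7s + 74.86.
So ω_n² = 74.86 ⇒ ω_n = 8.652 rad/s, and ζ = 5.7/(2ω_n) = 0.329.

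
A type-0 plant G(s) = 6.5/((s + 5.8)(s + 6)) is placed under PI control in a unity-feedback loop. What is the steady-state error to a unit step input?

The PI controller's integrator makes the forward path type 1, so e_ss to a step is zero.

0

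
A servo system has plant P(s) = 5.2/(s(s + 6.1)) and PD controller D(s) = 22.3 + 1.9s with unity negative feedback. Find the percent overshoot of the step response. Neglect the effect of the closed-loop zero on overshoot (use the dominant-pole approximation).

3.09%

Forward path: (22.3 + 1.9s)·5.2/(s(s+6.1)). The closed-loop characteristic equation is s² + (6.1 + 5.2·1.9)s + 5.2·22.3 = 0.
That is s² + 15.98s + 116 = 0, so ω_n = 10.77 rad/s and ζ = 15.98/(2·10.77) = 0.742.
%OS = 100·exp(−πζ/√(1−ζ²)) = 3.09%.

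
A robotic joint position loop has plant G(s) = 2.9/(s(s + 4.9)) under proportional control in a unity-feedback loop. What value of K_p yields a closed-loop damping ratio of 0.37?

K_p = 15.1

Closed-loop characteristic equation: s² + 4.9s + K_p·2.9 = 0.
So ω_n = √(2.9K_p) and 2ζω_n = 4.9, giving ζ = 4.9/(2√(2.9K_p)).
Setting ζ = 0.37: √(2.9K_p) = 4.9/(2·0.37) = 6.622, so K_p = 43.85/2.9 = 15.1.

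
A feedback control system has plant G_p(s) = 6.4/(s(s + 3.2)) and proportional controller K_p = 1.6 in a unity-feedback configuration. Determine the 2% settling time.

T_s ≈ 2.5 s

Closed-loop characteristic equation: s² + 3.2s + 10.24 = 0, so ω_n = 3.2 rad/s and ζ = 3.2/(2·3.2) = 0.5.
2% settling time T_s ≈ 4/(ζω_n) = 4/1.6 = 2.5 s.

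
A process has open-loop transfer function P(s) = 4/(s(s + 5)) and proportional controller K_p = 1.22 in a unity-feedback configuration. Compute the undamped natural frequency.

ω_n = 2.21 rad/s

1 + K_p·P(s) = 0 gives s² + 5s + 4.88 = 0.
Matching s² + 2ζω_n s + ω_n²: ω_n = √4.88 = 2.209 rad/s and 2ζω_n = 5, so ζ = 5/(2·2.209) = 1.13.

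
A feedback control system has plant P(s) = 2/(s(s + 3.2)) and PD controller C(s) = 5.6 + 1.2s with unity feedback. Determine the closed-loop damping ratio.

Forward path: (5.6 + 1.2s)·2/(s(s+3.2)). The closed-loop characteristic equation is s² + (3.2 + 2·1.2)s + 2·5.6 = 0.
That is s² + 5.6s + 11.2 = 0, so ω_n = 3.347 rad/s and ζ = 5.6/(2·3.347) = 0.8367.

ζ = 0.837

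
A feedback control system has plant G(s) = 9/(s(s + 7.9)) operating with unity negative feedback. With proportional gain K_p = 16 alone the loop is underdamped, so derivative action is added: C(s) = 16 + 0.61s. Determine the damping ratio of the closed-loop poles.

ζ = 0.558

Forward path: (16 + 0.61s)·9/(s(s+7.9)). The closed-loop characteristic equation is s² + (7.9 + 9·0.61)s + 9·16 = 0.
That is s² + 13.39s + 144 = 0, so ω_n = 12 rad/s and ζ = 13.39/(2·12) = 0.5579.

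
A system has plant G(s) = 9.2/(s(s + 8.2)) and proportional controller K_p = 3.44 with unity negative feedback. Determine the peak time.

T_p = 0.816 s

The closed-loop denominator s² + 8.2s + 31.65 gives ω_n = √31.65 = 5.626 and ζ = 8.2/(2ω_n) = 0.7288.
Damped frequency ω_d = ω_n√(1−ζ²) = 3.852 rad/s, so peak time T_p = π/ω_d = 0.816 s.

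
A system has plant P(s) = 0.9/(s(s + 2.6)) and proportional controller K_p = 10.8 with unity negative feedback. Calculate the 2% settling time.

Closed-loop characteristic equation: s² + 2.6s + 9.72 = 0, so ω_n = 3.118 rad/s and ζ = 2.6/(2·3.118) = 0.417.
2% settling time T_s ≈ 4/(ζω_n) = 4/1.3 = 3.08 s.

T_s ≈ 3.08 s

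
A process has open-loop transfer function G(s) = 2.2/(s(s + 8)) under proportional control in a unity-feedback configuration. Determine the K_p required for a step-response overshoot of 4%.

K_p = 14.2

From %OS = 100·exp(−πζ/√(1−ζ²)) = 4%, ζ = −ln(0.04)/√(π²+ln²(0.04)) = 0.7156.
Characteristic equation s² + 8s + 2.2K_p = 0 gives ζ = 8/(2√(2.2K_p)).
Setting ζ = 0.7156: √(2.2K_p) = 8/(2·0.7156) = 5.589, so K_p = 31.24/2.2 = 14.2.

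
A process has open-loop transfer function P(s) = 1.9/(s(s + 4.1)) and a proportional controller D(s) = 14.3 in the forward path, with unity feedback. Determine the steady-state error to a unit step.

0

The open loop D(s)P(s) has a pole at the origin (type 1), so the static position error constant is infinite and e_ss = 1/(1+∞) = 0.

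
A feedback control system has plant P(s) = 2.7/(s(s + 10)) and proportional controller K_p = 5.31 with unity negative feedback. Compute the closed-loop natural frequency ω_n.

The closed-loop denominator is s(s+10) + 5.31·2.7 = s² + 10s + 14.34.
So ω_n² = 14.34 ⇒ ω_n = 3.786 rad/s, and ζ = 10/(2ω_n) = 1.32.

ω_n = 3.79 rad/s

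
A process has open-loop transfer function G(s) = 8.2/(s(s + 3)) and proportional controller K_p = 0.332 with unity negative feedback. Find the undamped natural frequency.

With unity feedback the closed-loop characteristic equation is s² + 3s + 0.332·8.2 = s² + 3s + 2.722 = 0.
So ω_n² = 2.722 ⇒ ω_n = 1.65 rad/s, and ζ = 3/(2ω_n) = 0.909.

ω_n = 1.65 rad/s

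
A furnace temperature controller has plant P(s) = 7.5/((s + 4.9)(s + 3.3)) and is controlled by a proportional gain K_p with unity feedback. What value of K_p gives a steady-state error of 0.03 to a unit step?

The loop is type 0, so e_ss(step) = 1/(1 + K_pos) with K_pos = K_p·P(0).
P(0) = 0.4638. Require 1/(1 + K_p·0.4638) = 0.03, so 1 + 0.4638·K_p = 33.33.
K_p = (33.33 − 1)/0.4638 = 69.7.

K_p = 69.7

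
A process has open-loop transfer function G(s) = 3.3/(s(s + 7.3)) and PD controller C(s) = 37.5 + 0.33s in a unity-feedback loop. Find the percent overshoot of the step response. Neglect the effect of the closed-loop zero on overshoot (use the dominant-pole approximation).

27.8%

Forward path: (37.5 + 0.33s)·3.3/(s(s+7.3)). The closed-loop characteristic equation is s² + (7.3 + 3.3·0.33)s + 3.3·37.5 = 0.
That is s² + 8.389s + 123.8 = 0, so ω_n = 11.12 rad/s and ζ = 8.389/(2·11.12) = 0.3771.
%OS = 100·exp(−πζ/√(1−ζ²)) = 27.8%.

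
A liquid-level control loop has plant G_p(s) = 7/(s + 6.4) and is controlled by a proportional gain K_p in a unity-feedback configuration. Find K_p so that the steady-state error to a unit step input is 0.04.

Steady-state error for a unit step on this type-0 loop is 1/(1 + K_p·G_p(0)).
G_p(0) = 1.094. Require 1/(1 + K_p·1.094) = 0.04, so 1 + 1.094·K_p = 25.
K_p = (25 − 1)/1.094 = 21.9.

K_p = 21.9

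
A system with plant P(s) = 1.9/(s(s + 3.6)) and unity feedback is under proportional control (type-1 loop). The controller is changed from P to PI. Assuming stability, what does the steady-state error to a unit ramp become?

0

The integrator raises the loop to type 2, so K_v → ∞ and e_ss to a ramp is zero.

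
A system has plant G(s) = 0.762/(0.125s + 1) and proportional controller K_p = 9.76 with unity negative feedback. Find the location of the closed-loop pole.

s = -67.5

Closed loop: T(s) = K_p·G/(1+K_p·G) = 7.437/(0.125s + 1 + 7.437), with pole at s = −(1 + 7.437)/0.125 = −67.5.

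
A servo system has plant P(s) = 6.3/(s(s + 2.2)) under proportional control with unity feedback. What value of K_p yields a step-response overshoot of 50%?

K_p = 4.14

From %OS = 100·exp(−πζ/√(1−ζ²)) = 50%, ζ = −ln(0.5)/√(π²+ln²(0.5)) = 0.2155.
Characteristic equation s² + 2.2s + 6.3K_p = 0 gives ζ = 2.2/(2√(6.3K_p)).
Setting ζ = 0.2155: √(6.3K_p) = 2.2/(2·0.2155) = 5.106, so K_p = 26.07/6.3 = 4.14.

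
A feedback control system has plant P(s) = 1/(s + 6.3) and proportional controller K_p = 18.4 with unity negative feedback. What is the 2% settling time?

Closed-loop transfer function: T(s) = K_p·P(s)/(1 + K_p·P(s)) = 18.4/(s + 6.3 + 18.4) = 18.4/(s + 24.7).
Time constant τ = 1/24.7 = 0.04049 s, so the 2% settling time is about 4τ = 0.162 s.

T_s ≈ 0.162 s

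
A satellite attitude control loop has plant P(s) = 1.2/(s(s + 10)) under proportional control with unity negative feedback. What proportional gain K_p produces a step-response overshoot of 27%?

From %OS = 100·exp(−πζ/√(1−ζ²)) = 27%, ζ = −ln(0.27)/√(π²+ln²(0.27)) = 0.3847.
Characteristic equation s² + 10s + 1.2K_p = 0 gives ζ = 10/(2√(1.2K_p)).
Setting ζ = 0.3847: √(1.2K_p) = 10/(2·0.3847) = 13, so K_p = 168.9/1.2 = 141.

K_p = 141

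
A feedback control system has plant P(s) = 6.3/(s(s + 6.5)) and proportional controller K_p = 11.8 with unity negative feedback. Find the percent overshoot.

27.8%

From 1 + K_pP(s) = 0: s² + 6.5s + 74.34 = 0 ⇒ ω_n = 8.622, ζ = 0.3769.
%OS = 100·exp(−πζ/√(1−ζ²)) = 100·exp(−π·0.3769/√0.8579) = 27.8%.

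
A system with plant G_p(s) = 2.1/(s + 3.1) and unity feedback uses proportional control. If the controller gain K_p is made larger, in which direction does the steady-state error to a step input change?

decrease

The position error constant K_pos = K_p·G_p(0) grows with K_p, and e_ss = 1/(1+K_pos) falls.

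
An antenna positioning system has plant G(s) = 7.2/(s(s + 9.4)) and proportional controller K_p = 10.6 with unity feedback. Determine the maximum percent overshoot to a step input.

13.5%

From 1 + K_pG(s) = 0: s² + 9.4s + 76.32 = 0 ⇒ ω_n = 8.736, ζ = 0.538.
%OS = 100·exp(−πζ/√(1−ζ²)) = 100·exp(−π·0.538/√0.7106) = 13.5%.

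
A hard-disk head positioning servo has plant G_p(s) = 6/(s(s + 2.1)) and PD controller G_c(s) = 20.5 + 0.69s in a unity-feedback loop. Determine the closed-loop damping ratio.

Forward path: (20.5 + 0.69s)·6/(s(s+2.1)). The closed-loop characteristic equation is s² + (2.1 + 6·0.69)s + 6·20.5 = 0.
That is s² + 6.24s + 123 = 0, so ω_n = 11.09 rad/s and ζ = 6.24/(2·11.09) = 0.2813.

ζ = 0.281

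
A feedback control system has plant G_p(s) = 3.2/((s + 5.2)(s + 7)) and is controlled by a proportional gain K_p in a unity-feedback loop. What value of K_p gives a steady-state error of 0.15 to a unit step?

The loop is type 0, so e_ss(step) = 1/(1 + K_pos) with K_pos = K_p·G_p(0).
G_p(0) = 0.08791. Require 1/(1 + K_p·0.08791) = 0.15, so 1 + 0.08791·K_p = 6.667.
K_p = (6.667 − 1)/0.08791 = 64.5.

K_p = 64.5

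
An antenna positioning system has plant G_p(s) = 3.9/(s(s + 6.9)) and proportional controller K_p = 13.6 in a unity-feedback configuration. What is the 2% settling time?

Closed-loop characteristic equation: s² + 6.9s + 53.04 = 0, so ω_n = 7.283 rad/s and ζ = 6.9/(2·7.283) = 0.4737.
2% settling time T_s ≈ 4/(ζω_n) = 4/3.45 = 1.16 s.

T_s ≈ 1.16 s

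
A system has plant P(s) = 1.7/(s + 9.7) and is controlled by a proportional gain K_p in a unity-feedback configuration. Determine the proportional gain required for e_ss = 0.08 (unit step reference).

For a type-0 loop with proportional control, e_ss = 1/(1 + K_p·P(0)).
P(0) = 0.1753. Require 1/(1 + K_p·0.1753) = 0.08, so 1 + 0.1753·K_p = 12.5.
K_p = (12.5 − 1)/0.1753 = 65.6.

K_p = 65.6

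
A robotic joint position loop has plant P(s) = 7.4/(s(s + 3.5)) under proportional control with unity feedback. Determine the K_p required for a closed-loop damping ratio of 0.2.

K_p = 10.3

Closed-loop characteristic equation: s² + 3.5s + K_p·7.4 = 0.
So ω_n = √(7.4K_p) and 2ζω_n = 3.5, giving ζ = 3.5/(2√(7.4K_p)).
Setting ζ = 0.2: √(7.4K_p) = 3.5/(2·0.2) = 8.75, so K_p = 76.56/7.4 = 10.3.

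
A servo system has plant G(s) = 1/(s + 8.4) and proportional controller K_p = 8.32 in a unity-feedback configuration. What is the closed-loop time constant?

τ = 0.0598 s

Closed-loop transfer function: T(s) = K_p·G(s)/(1 + K_p·G(s)) = 8.32/(s + 8.4 + 8.32) = 8.32/(s + 16.72).
Time constant τ = 1/16.72 = 0.0598 s.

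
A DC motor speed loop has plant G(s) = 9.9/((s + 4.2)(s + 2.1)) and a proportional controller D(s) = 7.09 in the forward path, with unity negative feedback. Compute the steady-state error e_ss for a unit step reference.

0.112

The loop is type 0. Static position error constant K_pos = D(0)·G(0) = 7.09·1.122 = 7.958.
Steady-state error to a unit step: e_ss = 1/(1+K_pos) = 1/8.958 = 0.112.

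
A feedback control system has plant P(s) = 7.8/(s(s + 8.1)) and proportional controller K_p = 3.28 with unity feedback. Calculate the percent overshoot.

From 1 + K_pP(s) = 0: s² + 8.1s + 25.58 = 0 ⇒ ω_n = 5.058, ζ = 0.8007.
%OS = 100·exp(−πζ/√(1−ζ²)) = 100·exp(−π·0.8007/√0.3589) = 1.5%.

1.5%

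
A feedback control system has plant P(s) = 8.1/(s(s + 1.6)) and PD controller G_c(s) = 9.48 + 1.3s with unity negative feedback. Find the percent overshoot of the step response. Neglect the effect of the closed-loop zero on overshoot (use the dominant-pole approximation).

Forward path: (9.48 + 1.3s)·8.1/(s(s+1.6)). The closed-loop characteristic equation is s² + (1.6 + 8.1·1.3)s + 8.1·9.48 = 0.
That is s² + 12.13s + 76.79 = 0, so ω_n = 8.763 rad/s and ζ = 12.13/(2·8.763) = 0.6921.
%OS = 100·exp(−πζ/√(1−ζ²)) = 4.92%.

4.92%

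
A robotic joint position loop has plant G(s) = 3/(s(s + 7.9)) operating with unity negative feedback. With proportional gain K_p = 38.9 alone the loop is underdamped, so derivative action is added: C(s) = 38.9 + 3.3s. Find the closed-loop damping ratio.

ζ = 0.824

Forward path: (38.9 + 3.3s)·3/(s(s+7.9)). The closed-loop characteristic equation is s² + (7.9 + 3·3.3)s + 3·38.9 = 0.
That is s² + 17.8s + 116.7 = 0, so ω_n = 10.8 rad/s and ζ = 17.8/(2·10.8) = 0.8239.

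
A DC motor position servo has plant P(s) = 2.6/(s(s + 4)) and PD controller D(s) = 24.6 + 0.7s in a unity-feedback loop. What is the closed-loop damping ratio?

ζ = 0.364

Forward path: (24.6 + 0.7s)·2.6/(s(s+4)). The closed-loop characteristic equation is s² + (4 + 2.6·0.7)s + 2.6·24.6 = 0.
That is s² + 5.82s + 63.96 = 0, so ω_n = 7.997 rad/s and ζ = 5.82/(2·7.997) = 0.3639.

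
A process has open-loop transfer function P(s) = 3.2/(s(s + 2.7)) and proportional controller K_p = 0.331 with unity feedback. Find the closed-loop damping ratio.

ζ = 1.31

1 + K_p·P(s) = 0 gives s² + 2.7s + 1.059 = 0.
Matching s² + 2ζω_n s + ω_n²: ω_n = √1.059 = 1.029 rad/s and 2ζω_n = 2.7, so ζ = 2.7/(2·1.029) = 1.31.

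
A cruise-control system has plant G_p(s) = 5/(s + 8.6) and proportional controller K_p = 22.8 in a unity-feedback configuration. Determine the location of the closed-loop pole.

s = -122.6

Closed-loop transfer function: T(s) = K_p·G_p(s)/(1 + K_p·G_p(s)) = 114/(s + 8.6 + 114) = 114/(s + 122.6).
The closed-loop pole is at s = −122.6.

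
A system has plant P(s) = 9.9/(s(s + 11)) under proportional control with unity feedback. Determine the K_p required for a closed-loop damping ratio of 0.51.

K_p = 11.7

Closed-loop characteristic equation: s² + 11s + K_p·9.9 = 0.
So ω_n = √(9.9K_p) and 2ζω_n = 11, giving ζ = 11/(2√(9.9K_p)).
Setting ζ = 0.51: √(9.9K_p) = 11/(2·0.51) = 10.78, so K_p = 116.3/9.9 = 11.7.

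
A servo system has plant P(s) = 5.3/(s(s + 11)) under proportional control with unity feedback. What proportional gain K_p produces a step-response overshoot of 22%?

K_p = 30.3

From %OS = 100·exp(−πζ/√(1−ζ²)) = 22%, ζ = −ln(0.22)/√(π²+ln²(0.22)) = 0.4342.
Characteristic equation s² + 11s + 5.3K_p = 0 gives ζ = 11/(2√(5.3K_p)).
Setting ζ = 0.4342: √(5.3K_p) = 11/(2·0.4342) = 12.67, so K_p = 160.5/5.3 = 30.3.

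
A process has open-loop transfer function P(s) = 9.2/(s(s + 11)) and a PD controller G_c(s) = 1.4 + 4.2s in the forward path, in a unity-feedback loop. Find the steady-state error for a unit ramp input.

The loop has one pole at the origin (type 1). Velocity error constant K_v = lim_{s→0} s·G_c(s)P(s) = 1.4·9.2/11 = 1.171.
Steady-state error to a unit ramp: e_ss = 1/K_v = 0.854.

0.854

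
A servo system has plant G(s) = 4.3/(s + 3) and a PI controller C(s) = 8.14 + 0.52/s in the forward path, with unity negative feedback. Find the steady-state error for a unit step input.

The open loop C(s)G(s) has a pole at the origin (type 1), so the static position error constant is infinite and e_ss = 1/(1+∞) = 0.

0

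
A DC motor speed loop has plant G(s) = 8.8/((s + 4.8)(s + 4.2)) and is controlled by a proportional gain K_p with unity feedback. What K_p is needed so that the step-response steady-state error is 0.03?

The loop is type 0, so e_ss(step) = 1/(1 + K_pos) with K_pos = K_p·G(0).
G(0) = 0.4365. Require 1/(1 + K_p·0.4365) = 0.03, so 1 + 0.4365·K_p = 33.33.
K_p = (33.33 − 1)/0.4365 = 74.1.

K_p = 74.1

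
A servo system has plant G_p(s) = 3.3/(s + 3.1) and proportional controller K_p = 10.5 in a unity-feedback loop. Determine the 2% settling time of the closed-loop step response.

Closed-loop transfer function: T(s) = K_p·G_p(s)/(1 + K_p·G_p(s)) = 34.65/(s + 3.1 + 34.65) = 34.65/(s + 37.75).
Time constant τ = 1/37.75 = 0.02649 s, so the 2% settling time is about 4τ = 0.106 s.

T_s ≈ 0.106 s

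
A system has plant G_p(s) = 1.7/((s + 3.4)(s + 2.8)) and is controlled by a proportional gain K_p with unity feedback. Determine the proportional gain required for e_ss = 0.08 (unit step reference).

K_p = 64.4

For a type-0 loop with proportional control, e_ss = 1/(1 + K_p·G_p(0)).
G_p(0) = 0.1786. Require 1/(1 + K_p·0.1786) = 0.08, so 1 + 0.1786·K_p = 12.5.
K_p = (12.5 − 1)/0.1786 = 64.4.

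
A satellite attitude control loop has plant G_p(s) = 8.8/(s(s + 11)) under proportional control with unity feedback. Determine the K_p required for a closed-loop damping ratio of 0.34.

Closed-loop characteristic equation: s² + 11s + K_p·8.8 = 0.
So ω_n = √(8.8K_p) and 2ζω_n = 11, giving ζ = 11/(2√(8.8K_p)).
Setting ζ = 0.34: √(8.8K_p) = 11/(2·0.34) = 16.18, so K_p = 261.7/8.8 = 29.7.

K_p = 29.7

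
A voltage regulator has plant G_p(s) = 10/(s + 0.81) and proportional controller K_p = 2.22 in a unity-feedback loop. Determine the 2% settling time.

T_s ≈ 0.174 s

Closed-loop transfer function: T(s) = K_p·G_p(s)/(1 + K_p·G_p(s)) = 22.2/(s + 0.81 + 22.2) = 22.2/(s + 23.01).
Time constant τ = 1/23.01 = 0.04346 s, so the 2% settling time is about 4τ = 0.174 s.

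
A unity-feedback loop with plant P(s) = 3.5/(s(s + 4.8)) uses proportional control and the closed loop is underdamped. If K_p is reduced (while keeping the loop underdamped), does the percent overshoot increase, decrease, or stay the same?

ζ = 4.8/(2√(3.5K_p)) rises as K_p falls; higher damping means less overshoot.

decrease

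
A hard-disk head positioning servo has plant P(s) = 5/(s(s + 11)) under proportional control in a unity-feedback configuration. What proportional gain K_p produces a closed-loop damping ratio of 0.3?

K_p = 67.2

Closed-loop characteristic equation: s² + 11s + K_p·5 = 0.
So ω_n = √(5K_p) and 2ζω_n = 11, giving ζ = 11/(2√(5K_p)).
Setting ζ = 0.3: √(5K_p) = 11/(2·0.3) = 18.33, so K_p = 336.1/5 = 67.2.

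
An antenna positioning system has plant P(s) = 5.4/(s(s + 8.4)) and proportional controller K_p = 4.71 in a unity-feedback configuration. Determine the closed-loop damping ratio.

ζ = 0.833

With unity feedback the closed-loop characteristic equation is s² + 8.4s + 4.71·5.4 = s² + 8.4s + 25.43 = 0.
So ω_n² = 25.43 ⇒ ω_n = 5.043 rad/s, and ζ = 8.4/(2ω_n) = 0.833.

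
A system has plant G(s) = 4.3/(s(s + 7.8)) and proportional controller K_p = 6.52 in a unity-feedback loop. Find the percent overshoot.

From 1 + K_pG(s) = 0: s² + 7.8s + 28.04 = 0 ⇒ ω_n = 5.295, ζ = 0.7366.
%OS = 100·exp(−πζ/√(1−ζ²)) = 100·exp(−π·0.7366/√0.4575) = 3.27%.

3.27%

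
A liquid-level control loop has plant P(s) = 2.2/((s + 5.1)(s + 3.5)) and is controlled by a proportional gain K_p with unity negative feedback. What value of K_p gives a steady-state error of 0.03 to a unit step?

The loop is type 0, so e_ss(step) = 1/(1 + K_pos) with K_pos = K_p·P(0).
P(0) = 0.1232. Require 1/(1 + K_p·0.1232) = 0.03, so 1 + 0.1232·K_p = 33.33.
K_p = (33.33 − 1)/0.1232 = 262.

K_p = 262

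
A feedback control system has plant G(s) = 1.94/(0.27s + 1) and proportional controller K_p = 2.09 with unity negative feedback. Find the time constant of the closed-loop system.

Closed loop: T(s) = K_p·G/(1+K_p·G) = 4.055/(0.27s + 1 + 4.055), with pole at s = −(1 + 4.055)/0.27 = −18.72.
Closed-loop time constant τ = 1/18.72 = 0.0534 s.

τ = 0.0534 s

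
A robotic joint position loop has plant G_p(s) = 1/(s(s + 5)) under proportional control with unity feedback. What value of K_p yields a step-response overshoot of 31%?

From %OS = 100·exp(−πζ/√(1−ζ²)) = 31%, ζ = −ln(0.31)/√(π²+ln²(0.31)) = 0.3493.
Characteristic equation s² + 5s + 1K_p = 0 gives ζ = 5/(2√(1K_p)).
Setting ζ = 0.3493: √(1K_p) = 5/(2·0.3493) = 7.157, so K_p = 51.22/1 = 51.2.

K_p = 51.2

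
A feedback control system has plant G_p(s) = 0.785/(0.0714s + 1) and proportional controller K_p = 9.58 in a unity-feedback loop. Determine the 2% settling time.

Closed loop: T(s) = K_p·G_p/(1+K_p·G_p) = 7.52/(0.0714s + 1 + 7.52), with pole at s = −(1 + 7.52)/0.0714 = −119.3.
τ = 1/119.3 = 0.00838 s, so 2% settling time ≈ 4τ = 0.0335 s.

T_s ≈ 0.0335 s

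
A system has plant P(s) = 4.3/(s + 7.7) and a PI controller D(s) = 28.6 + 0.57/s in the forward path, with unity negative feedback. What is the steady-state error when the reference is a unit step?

0

The open loop D(s)P(s) has a pole at the origin (type 1), so the static position error constant is infinite and e_ss = 1/(1+∞) = 0.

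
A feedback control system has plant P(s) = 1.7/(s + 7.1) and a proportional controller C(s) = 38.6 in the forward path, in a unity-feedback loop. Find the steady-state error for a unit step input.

The loop is type 0. Static position error constant K_pos = C(0)·P(0) = 38.6·0.2394 = 9.242.
Steady-state error to a unit step: e_ss = 1/(1+K_pos) = 1/10.24 = 0.0976.

0.0976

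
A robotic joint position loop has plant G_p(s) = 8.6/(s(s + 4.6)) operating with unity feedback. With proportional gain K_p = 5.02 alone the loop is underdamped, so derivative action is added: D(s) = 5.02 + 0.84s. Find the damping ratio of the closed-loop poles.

ζ = 0.9

Forward path: (5.02 + 0.84s)·8.6/(s(s+4.6)). The closed-loop characteristic equation is s² + (4.6 + 8.6·0.84)s + 8.6·5.02 = 0.
That is s² + 11.82s + 43.17 = 0, so ω_n = 6.571 rad/s and ζ = 11.82/(2·6.571) = 0.8998.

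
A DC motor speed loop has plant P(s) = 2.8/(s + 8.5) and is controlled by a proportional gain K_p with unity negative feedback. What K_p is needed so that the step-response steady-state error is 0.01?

Steady-state error for a unit step on this type-0 loop is 1/(1 + K_p·P(0)).
P(0) = 0.3294. Require 1/(1 + K_p·0.3294) = 0.01, so 1 + 0.3294·K_p = 100.
K_p = (100 − 1)/0.3294 = 301.

K_p = 301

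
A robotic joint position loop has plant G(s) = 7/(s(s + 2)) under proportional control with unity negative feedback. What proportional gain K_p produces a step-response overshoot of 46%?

K_p = 2.48

From %OS = 100·exp(−πζ/√(1−ζ²)) = 46%, ζ = −ln(0.46)/√(π²+ln²(0.46)) = 0.24.
Characteristic equation s² + 2s + 7K_p = 0 gives ζ = 2/(2√(7K_p)).
Setting ζ = 0.24: √(7K_p) = 2/(2·0.24) = 4.167, so K_p = 17.37/7 = 2.48.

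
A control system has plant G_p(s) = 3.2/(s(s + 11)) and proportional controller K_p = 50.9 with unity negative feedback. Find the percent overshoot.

Closed-loop characteristic equation: s² + 11s + 162.9 = 0, so ω_n = 12.76 rad/s and ζ = 11/(2·12.76) = 0.431.
%OS = 100·exp(−πζ/√(1−ζ²)) = 100·exp(−π·0.431/√0.8143) = 22.3%.

22.3%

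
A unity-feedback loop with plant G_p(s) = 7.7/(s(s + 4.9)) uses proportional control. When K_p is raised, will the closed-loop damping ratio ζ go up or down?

ζ = 4.9/(2√(7.7K_p)); increasing K_p raises the denominator, so ζ falls.

decrease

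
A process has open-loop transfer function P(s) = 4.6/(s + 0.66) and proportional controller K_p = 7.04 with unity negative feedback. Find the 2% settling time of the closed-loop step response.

Closed-loop transfer function: T(s) = K_p·P(s)/(1 + K_p·P(s)) = 32.38/(s + 0.66 + 32.38) = 32.38/(s + 33.04).
Time constant τ = 1/33.04 = 0.03026 s, so the 2% settling time is about 4τ = 0.121 s.

T_s ≈ 0.121 s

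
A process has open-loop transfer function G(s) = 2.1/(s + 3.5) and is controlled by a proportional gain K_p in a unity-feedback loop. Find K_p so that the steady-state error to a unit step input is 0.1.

K_p = 15

The loop is type 0, so e_ss(step) = 1/(1 + K_pos) with K_pos = K_p·G(0).
G(0) = 0.6. Require 1/(1 + K_p·0.6) = 0.1, so 1 + 0.6·K_p = 10.
K_p = (10 − 1)/0.6 = 15.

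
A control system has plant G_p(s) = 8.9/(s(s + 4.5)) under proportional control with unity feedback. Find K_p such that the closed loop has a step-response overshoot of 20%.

From %OS = 100·exp(−πζ/√(1−ζ²)) = 20%, ζ = −ln(0.2)/√(π²+ln²(0.2)) = 0.4559.
Characteristic equation s² + 4.5s + 8.9K_p = 0 gives ζ = 4.5/(2√(8.9K_p)).
Setting ζ = 0.4559: √(8.9K_p) = 4.5/(2·0.4559) = 4.935, so K_p = 24.35/8.9 = 2.74.

K_p = 2.74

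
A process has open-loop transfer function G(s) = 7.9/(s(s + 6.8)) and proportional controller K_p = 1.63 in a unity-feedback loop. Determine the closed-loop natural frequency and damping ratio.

1 + K_p·G(s) = 0 gives s² + 6.8s + 12.88 = 0.
Matching s² + 2ζω_n s + ω_n²: ω_n = √12.88 = 3.588 rad/s and 2ζω_n = 6.8, so ζ = 6.8/(2·3.588) = 0.947.

ω_n = 3.59 rad/s, ζ = 0.947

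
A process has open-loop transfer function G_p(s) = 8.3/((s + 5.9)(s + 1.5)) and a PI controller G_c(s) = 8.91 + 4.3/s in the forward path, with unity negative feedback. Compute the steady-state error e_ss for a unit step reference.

The open loop G_c(s)G_p(s) has a pole at the origin (type 1), so the static position error constant is infinite and e_ss = 1/(1+∞) = 0.

0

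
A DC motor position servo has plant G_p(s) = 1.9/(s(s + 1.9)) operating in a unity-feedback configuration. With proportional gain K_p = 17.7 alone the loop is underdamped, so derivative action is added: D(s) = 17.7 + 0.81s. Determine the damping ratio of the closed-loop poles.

ζ = 0.297

Forward path: (17.7 + 0.81s)·1.9/(s(s+1.9)). The closed-loop characteristic equation is s² + (1.9 + 1.9·0.81)s + 1.9·17.7 = 0.
That is s² + 3.439s + 33.63 = 0, so ω_n = 5.799 rad/s and ζ = 3.439/(2·5.799) = 0.2965.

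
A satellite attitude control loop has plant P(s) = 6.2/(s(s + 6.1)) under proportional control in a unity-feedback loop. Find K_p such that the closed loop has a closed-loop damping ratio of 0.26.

K_p = 22.2

Closed-loop characteristic equation: s² + 6.1s + K_p·6.2 = 0.
So ω_n = √(6.2K_p) and 2ζω_n = 6.1, giving ζ = 6.1/(2√(6.2K_p)).
Setting ζ = 0.26: √(6.2K_p) = 6.1/(2·0.26) = 11.73, so K_p = 137.6/6.2 = 22.2.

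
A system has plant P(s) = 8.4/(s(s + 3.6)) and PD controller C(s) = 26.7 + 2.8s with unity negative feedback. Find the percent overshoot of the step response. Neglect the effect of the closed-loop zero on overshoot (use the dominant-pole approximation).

0.123%

Forward path: (26.7 + 2.8s)·8.4/(s(s+3.6)). The closed-loop characteristic equation is s² + (3.6 + 8.4·2.8)s + 8.4·26.7 = 0.
That is s² + 27.12s + 224.3 = 0, so ω_n = 14.98 rad/s and ζ = 27.12/(2·14.98) = 0.9054.
%OS = 100·exp(−πζ/√(1−ζ²)) = 0.123%.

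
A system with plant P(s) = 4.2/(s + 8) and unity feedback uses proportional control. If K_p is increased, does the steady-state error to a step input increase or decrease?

e_ss = 1/(1 + K_p·P(0)); a larger K_p raises the denominator, so e_ss decreases.

decrease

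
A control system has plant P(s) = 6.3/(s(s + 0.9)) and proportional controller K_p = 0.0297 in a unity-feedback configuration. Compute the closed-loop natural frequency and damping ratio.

ω_n = 0.433 rad/s, ζ = 1.04

1 + K_p·P(s) = 0 gives s² + 0.9s + 0.1871 = 0.
Matching s² + 2ζω_n s + ω_n²: ω_n = √0.1871 = 0.4326 rad/s and 2ζω_n = 0.9, so ζ = 0.9/(2·0.4326) = 1.04.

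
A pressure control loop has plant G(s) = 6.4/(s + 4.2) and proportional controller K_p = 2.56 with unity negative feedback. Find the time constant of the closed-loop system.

τ = 0.0486 s

Closed-loop transfer function: T(s) = K_p·G(s)/(1 + K_p·G(s)) = 16.38/(s + 4.2 + 16.38) = 16.38/(s + 20.58).
Time constant τ = 1/20.58 = 0.0486 s.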